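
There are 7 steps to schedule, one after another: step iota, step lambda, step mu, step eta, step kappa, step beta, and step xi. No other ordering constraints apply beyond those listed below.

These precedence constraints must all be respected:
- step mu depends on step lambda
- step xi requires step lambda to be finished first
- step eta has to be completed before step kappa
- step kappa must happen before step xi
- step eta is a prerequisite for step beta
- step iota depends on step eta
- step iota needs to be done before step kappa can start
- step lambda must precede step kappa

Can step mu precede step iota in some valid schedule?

Yes

The constraints leave step mu and step iota unordered relative to each other; nothing requires step iota earlier.
So a valid ordering placing step mu earlier than step iota exists.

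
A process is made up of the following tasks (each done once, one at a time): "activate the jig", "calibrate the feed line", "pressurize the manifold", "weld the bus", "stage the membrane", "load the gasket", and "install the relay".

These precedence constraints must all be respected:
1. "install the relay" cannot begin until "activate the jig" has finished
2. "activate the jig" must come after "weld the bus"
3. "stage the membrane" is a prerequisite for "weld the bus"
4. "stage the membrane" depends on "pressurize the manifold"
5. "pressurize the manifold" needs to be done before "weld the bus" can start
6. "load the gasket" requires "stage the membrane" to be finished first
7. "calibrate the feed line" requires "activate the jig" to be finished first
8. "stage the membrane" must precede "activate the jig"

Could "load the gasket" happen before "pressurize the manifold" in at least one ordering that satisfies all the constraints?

No

Following "pressurize the manifold" → "stage the membrane" → "load the gasket", "pressurize the manifold" must precede "load the gasket" in every valid ordering.
So no valid ordering can have "load the gasket" before "pressurize the manifold".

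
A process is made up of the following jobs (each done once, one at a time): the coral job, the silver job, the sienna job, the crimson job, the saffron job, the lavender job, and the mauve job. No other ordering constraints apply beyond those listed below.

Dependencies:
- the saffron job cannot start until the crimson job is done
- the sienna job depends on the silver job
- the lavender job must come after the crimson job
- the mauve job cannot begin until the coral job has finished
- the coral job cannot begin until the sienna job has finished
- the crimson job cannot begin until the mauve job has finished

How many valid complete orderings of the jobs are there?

Only the silver job has no prerequisites, so it must go first.
Counting all ways to extend the partial order to a total order gives 2.

2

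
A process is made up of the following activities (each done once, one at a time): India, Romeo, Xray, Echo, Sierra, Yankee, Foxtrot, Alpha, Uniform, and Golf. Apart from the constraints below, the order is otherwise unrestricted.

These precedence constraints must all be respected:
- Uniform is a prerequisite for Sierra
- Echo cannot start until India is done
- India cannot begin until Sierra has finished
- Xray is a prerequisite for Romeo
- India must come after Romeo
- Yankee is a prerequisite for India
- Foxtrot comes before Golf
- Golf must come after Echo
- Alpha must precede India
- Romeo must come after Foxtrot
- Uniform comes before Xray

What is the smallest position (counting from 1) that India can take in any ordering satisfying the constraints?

8

Every activity that must precede India has to come before it. Tracing all chains that end at India, those activities are: Romeo, Xray, Sierra, Yankee, Foxtrot, Alpha, Uniform — 7 in total.
With 7 mandatory predecessors, the earliest India can sit is position 7+1 = 8, and placing just those 7 first achieves it.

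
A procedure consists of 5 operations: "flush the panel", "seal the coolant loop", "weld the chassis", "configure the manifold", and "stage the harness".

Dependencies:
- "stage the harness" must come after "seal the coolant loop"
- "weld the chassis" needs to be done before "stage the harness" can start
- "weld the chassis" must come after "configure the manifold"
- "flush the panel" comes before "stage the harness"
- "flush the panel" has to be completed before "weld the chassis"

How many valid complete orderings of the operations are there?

8

The operations with no prerequisites are "flush the panel", "seal the coolant loop", "configure the manifold"; any of them can be placed first.
Systematically extending each partial ordering one operation at a time and counting, there are 8 complete orderings.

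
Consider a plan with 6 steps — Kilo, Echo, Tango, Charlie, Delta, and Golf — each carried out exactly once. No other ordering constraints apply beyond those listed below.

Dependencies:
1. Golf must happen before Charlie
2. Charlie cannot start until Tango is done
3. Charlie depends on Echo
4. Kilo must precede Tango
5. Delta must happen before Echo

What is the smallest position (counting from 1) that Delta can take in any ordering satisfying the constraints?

1

Nothing is required before Delta; it can be the very first step.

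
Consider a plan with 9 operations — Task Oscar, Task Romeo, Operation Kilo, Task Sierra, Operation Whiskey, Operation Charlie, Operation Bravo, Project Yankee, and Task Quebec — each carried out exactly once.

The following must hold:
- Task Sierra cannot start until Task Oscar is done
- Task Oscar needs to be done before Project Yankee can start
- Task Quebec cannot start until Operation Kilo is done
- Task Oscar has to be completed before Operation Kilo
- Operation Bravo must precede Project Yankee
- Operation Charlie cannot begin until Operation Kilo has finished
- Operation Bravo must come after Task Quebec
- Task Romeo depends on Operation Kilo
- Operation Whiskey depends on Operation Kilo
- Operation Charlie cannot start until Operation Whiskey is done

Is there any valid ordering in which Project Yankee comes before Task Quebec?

No

Following Task Quebec → Operation Bravo → Project Yankee, Task Quebec must precede Project Yankee in every valid ordering.
Hence Project Yankee can never be scheduled before Task Quebec.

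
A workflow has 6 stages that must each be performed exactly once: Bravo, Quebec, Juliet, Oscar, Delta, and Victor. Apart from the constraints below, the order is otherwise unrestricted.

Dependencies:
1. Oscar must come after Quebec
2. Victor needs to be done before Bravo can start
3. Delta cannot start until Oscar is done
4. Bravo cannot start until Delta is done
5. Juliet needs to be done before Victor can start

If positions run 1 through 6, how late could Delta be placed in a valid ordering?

The only stage forced after Delta (directly or by a chain) is Bravo.
So at least 1 stage follows Delta, putting Delta no later than position 5. That position is achievable by scheduling everything else first.

5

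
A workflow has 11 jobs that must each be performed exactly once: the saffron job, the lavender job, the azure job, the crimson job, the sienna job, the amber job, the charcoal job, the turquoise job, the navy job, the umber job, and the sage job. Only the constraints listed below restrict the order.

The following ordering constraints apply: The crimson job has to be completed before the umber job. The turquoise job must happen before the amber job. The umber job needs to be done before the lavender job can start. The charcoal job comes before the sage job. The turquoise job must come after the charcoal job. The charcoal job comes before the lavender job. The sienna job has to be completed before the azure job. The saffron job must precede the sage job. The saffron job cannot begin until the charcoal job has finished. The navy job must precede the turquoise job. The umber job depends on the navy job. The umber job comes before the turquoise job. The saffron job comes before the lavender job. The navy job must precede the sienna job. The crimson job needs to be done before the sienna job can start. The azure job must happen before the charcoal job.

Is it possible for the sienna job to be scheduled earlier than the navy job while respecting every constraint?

No

The constraints give a chain the navy job → the sienna job, which forces the navy job before the sienna job.
So no valid ordering can have the sienna job before the navy job.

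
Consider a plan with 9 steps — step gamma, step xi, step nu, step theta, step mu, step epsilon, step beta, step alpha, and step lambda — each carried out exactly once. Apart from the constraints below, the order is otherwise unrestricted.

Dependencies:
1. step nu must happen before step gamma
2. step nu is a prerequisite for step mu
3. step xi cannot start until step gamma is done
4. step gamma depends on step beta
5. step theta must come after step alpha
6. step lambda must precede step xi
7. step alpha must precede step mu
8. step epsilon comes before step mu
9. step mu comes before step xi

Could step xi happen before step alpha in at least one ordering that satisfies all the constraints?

No

There is a dependency chain step alpha → step mu → step xi, so step xi always comes after step alpha.
So no valid ordering can have step xi before step alpha.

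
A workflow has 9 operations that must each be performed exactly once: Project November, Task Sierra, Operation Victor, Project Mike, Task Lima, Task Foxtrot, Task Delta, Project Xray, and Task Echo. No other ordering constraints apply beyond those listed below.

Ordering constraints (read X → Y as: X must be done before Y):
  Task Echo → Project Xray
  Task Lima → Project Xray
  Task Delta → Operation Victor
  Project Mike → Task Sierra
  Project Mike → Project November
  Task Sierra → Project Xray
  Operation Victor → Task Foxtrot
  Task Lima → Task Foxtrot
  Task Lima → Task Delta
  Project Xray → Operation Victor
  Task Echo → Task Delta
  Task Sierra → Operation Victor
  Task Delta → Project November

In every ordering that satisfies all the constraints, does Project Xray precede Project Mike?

No

In fact the dependencies run the other way: Project Mike → Task Sierra → Project Xray.
So Project Xray does not have to come before Project Mike — it cannot.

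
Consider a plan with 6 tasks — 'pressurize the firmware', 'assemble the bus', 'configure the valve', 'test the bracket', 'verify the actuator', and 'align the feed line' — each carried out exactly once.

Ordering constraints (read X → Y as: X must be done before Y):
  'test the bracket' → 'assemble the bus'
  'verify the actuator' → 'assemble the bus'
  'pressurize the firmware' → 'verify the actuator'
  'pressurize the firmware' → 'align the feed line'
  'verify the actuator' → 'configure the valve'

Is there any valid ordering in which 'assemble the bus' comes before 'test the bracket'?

No

The constraints give a chain 'test the bracket' → 'assemble the bus', which forces 'test the bracket' before 'assemble the bus'.
So no valid ordering can have 'assemble the bus' before 'test the bracket'.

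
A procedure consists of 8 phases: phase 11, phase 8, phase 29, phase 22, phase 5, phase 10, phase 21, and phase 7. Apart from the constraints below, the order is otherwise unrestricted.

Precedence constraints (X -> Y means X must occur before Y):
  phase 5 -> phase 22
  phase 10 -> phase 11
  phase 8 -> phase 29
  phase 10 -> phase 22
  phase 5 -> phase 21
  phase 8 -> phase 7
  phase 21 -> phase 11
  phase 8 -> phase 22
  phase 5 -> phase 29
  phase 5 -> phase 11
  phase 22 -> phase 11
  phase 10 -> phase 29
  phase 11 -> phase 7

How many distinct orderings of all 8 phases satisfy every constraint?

3 phases have no prerequisites (phase 8, phase 5, phase 10), so any of them could come first.
Counting all ways to extend the partial order to a total order gives 84.

84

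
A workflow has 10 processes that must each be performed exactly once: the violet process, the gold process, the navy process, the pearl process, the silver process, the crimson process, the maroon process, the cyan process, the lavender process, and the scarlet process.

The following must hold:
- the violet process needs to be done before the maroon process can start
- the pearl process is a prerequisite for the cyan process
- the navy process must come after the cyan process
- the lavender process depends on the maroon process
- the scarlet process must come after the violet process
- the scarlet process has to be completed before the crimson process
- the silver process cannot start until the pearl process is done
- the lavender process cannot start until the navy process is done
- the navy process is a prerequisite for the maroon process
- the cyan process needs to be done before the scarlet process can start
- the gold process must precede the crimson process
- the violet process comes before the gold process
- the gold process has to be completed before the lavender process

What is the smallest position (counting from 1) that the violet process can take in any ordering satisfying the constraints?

Nothing is required before the violet process; it can be the very first process.

1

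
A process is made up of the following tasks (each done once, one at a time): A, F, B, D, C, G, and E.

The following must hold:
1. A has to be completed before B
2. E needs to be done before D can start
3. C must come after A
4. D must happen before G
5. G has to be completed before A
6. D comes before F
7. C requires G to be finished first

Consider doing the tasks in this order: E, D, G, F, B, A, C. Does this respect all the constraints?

No

The sequence places B ahead of A.
But one of the constraints requires A before B, so this ordering violates it.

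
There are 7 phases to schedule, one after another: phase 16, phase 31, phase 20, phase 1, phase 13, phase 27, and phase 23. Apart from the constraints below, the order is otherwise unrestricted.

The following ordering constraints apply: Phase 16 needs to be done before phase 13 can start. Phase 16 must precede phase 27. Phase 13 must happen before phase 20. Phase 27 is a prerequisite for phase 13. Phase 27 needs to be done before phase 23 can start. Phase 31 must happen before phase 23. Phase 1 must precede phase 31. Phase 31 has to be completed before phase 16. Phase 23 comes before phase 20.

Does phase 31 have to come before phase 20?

Tracing the constraints gives a chain: phase 31 → phase 23 → phase 20.
That forces phase 31 before phase 20 in every valid schedule.

Yes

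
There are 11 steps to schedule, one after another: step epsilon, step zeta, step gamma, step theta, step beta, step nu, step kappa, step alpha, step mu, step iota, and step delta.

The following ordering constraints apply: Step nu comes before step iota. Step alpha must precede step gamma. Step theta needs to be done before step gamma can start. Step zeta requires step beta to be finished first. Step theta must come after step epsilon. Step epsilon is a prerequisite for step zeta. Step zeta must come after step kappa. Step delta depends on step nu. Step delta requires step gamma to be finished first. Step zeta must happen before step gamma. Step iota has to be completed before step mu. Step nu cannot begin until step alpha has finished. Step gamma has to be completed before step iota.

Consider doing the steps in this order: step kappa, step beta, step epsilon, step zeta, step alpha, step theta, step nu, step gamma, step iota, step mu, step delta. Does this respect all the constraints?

Yes

Checking each listed constraint against this order: for instance, step nu is in position 7 and step delta in position 11, so that constraint holds — and the remaining constraints check out the same way.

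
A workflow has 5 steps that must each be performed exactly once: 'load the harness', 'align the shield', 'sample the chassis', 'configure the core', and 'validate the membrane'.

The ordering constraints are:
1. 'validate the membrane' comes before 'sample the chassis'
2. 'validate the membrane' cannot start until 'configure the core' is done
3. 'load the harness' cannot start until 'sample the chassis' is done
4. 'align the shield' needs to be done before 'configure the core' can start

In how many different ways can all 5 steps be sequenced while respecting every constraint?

1

'align the shield' is the only step with nothing required before it, so every ordering starts there.
Every step is then forced in turn, so only 1 complete ordering is consistent with the constraints.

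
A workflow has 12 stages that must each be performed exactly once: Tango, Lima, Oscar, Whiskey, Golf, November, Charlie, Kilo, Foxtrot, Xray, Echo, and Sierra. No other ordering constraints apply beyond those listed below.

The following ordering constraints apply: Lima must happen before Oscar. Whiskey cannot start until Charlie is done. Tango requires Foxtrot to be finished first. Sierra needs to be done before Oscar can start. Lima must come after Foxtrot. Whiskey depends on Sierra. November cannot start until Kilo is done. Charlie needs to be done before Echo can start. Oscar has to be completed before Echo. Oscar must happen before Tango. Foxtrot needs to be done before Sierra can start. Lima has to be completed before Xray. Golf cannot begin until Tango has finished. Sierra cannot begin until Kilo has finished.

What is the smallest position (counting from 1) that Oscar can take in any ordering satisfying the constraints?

5

Working backwards through the constraints from Oscar, its full set of required predecessors is Lima, Kilo, Foxtrot, Sierra — 4 of them.
With 4 mandatory predecessors, the earliest Oscar can sit is position 4+1 = 5, and placing just those 4 first achieves it.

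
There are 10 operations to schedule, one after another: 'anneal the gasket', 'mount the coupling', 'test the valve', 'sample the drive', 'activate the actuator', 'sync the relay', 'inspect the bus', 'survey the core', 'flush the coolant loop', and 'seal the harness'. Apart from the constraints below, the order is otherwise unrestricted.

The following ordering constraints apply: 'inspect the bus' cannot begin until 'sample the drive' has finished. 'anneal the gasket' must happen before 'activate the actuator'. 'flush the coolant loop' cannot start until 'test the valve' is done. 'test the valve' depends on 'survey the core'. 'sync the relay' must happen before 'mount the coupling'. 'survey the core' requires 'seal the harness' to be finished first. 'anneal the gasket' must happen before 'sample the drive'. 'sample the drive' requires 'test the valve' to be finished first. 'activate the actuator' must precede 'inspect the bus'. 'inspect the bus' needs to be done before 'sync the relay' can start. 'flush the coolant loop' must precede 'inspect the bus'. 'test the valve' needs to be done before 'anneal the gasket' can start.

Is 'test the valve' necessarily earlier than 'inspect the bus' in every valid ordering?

Tracing the constraints gives a chain: 'test the valve' → 'flush the coolant loop' → 'inspect the bus'.
So 'test the valve' must precede 'inspect the bus' in any valid ordering.

Yes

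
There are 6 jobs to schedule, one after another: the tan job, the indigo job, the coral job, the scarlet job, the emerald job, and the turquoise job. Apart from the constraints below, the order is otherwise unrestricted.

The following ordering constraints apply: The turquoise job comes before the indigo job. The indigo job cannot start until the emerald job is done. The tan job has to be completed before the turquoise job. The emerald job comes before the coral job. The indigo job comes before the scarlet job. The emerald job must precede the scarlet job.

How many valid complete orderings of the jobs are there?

12

2 jobs have no prerequisites (the tan job, the emerald job), so any of them could come first.
Counting all ways to extend the partial order to a total order gives 12.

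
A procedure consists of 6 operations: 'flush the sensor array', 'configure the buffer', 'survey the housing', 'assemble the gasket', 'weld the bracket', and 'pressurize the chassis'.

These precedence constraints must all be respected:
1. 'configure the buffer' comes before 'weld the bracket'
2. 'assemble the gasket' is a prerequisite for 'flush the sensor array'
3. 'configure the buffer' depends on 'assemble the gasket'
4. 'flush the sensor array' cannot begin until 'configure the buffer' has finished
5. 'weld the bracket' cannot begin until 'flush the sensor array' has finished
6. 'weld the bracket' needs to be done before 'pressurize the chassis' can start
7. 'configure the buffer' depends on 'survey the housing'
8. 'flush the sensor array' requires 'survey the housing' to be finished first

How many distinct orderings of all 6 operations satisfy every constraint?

2

The operations with no prerequisites are 'survey the housing', 'assemble the gasket'; any of them can be placed first.
Counting all ways to extend the partial order to a total order gives 2.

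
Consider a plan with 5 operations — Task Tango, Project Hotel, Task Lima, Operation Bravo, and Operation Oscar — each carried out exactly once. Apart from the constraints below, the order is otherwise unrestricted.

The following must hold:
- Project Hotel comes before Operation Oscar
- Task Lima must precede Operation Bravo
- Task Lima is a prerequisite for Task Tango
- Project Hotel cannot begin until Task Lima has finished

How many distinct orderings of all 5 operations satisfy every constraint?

12

Task Lima is the only operation with nothing required before it, so every ordering starts there.
Systematically extending each partial ordering one operation at a time and counting, there are 12 complete orderings.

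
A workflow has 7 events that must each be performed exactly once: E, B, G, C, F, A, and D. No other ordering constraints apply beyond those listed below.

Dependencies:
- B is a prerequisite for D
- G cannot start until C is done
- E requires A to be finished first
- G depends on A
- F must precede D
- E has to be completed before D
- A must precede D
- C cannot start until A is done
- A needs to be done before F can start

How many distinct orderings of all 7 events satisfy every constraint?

The events with no prerequisites are B, A; any of them can be placed first.
Enumerating by repeatedly choosing an available event (one whose prerequisites are all placed) gives 110 distinct complete orderings.

110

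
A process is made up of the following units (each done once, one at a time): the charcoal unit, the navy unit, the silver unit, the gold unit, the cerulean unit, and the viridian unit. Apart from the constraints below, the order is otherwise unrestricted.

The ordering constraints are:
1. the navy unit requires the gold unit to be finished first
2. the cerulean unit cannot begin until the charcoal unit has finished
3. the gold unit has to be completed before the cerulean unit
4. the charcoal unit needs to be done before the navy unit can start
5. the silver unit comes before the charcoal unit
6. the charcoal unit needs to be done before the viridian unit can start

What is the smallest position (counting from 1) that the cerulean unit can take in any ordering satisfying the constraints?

The units that are forced before the cerulean unit, directly or transitively, are the charcoal unit, the silver unit, the gold unit. That's 3 units.
With 3 mandatory predecessors, the earliest the cerulean unit can sit is position 3+1 = 4, and placing just those 3 first achieves it.

4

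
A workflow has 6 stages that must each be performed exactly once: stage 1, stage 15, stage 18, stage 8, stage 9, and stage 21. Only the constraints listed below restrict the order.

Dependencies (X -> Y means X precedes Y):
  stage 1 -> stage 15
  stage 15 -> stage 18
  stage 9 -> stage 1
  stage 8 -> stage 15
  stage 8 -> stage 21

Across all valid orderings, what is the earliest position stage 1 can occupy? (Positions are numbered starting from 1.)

Working backwards through the constraints from stage 1, its only required predecessor is stage 9.
So at minimum 1 stage comes before stage 1, putting stage 1 no earlier than position 2. That position is achievable by scheduling exactly that predecessor first.

2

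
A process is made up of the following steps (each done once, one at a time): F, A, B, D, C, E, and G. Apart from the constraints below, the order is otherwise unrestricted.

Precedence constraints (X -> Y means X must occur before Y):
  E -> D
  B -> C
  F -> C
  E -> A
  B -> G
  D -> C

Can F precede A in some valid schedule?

Yes

Nothing in the constraints forces A before F — there is no chain from A to F.
That means at least one valid schedule has F before A.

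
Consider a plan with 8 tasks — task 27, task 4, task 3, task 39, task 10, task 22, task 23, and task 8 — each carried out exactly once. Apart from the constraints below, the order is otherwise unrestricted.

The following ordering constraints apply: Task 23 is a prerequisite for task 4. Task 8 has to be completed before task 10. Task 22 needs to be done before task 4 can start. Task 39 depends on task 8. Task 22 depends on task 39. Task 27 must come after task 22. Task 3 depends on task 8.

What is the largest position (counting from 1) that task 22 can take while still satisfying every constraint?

Every task that must follow task 22 has to come after it. Tracing all chains starting from task 22, those tasks are: task 27, task 4 — 2 in total.
With 2 mandatory successors out of 8 tasks total, the latest slot for task 22 is 8−2 = 6, and it's reachable by doing all non-successors before task 22.

6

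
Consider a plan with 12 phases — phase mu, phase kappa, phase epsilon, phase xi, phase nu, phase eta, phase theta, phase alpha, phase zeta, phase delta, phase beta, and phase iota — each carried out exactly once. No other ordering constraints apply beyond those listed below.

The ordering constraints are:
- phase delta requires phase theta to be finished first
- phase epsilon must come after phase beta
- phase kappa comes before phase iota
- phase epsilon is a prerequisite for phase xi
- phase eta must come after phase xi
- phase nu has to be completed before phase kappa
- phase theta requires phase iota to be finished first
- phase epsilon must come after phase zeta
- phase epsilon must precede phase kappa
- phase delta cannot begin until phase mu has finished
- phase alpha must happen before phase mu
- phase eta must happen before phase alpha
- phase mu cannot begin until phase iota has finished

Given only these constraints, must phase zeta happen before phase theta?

Yes

Tracing the constraints gives a chain: phase zeta → phase epsilon → phase kappa → phase iota → phase theta.
That forces phase zeta before phase theta in every valid schedule.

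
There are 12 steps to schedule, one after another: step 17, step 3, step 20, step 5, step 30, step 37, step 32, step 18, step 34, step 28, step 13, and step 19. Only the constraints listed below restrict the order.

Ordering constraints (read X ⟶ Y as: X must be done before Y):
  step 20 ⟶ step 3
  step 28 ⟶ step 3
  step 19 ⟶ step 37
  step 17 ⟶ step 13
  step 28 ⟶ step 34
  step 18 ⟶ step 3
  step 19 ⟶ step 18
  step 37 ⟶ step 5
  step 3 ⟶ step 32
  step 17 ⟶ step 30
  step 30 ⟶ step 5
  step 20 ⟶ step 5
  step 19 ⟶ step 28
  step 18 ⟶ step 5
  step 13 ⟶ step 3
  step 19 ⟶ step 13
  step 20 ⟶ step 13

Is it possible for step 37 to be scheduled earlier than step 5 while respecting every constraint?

The constraints force step 37 before step 5, so yes — every valid ordering has step 37 earlier.

Yes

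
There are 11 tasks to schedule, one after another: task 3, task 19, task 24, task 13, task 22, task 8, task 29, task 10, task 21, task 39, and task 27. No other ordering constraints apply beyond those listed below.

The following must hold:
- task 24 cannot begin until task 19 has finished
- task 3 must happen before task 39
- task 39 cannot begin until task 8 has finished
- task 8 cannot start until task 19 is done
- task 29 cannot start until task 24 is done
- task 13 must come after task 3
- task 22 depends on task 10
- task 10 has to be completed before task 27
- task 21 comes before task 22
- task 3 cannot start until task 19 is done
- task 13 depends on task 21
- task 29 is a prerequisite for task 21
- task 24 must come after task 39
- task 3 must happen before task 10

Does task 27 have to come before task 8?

Task 27 and task 8 are not related by any chain of constraints.
A valid ordering placing task 8 before task 27 exists, so the answer is no.

No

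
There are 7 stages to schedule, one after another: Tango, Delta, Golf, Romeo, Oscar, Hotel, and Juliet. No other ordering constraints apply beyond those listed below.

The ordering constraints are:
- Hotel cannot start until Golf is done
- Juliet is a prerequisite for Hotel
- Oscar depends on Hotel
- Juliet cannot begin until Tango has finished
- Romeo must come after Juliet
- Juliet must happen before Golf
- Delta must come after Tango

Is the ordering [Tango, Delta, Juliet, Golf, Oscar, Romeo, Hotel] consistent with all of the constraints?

No

In the proposed order, Oscar appears before Hotel.
That contradicts the constraint that Hotel must precede Oscar.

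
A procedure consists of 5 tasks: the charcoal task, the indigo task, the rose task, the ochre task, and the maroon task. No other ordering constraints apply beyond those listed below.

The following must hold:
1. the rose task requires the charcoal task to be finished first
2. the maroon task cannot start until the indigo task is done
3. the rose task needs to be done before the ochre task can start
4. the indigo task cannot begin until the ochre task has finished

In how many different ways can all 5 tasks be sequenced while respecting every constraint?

1

Only the charcoal task has no prerequisites, so it must go first.
Every task is then forced in turn, so only 1 complete ordering is consistent with the constraints.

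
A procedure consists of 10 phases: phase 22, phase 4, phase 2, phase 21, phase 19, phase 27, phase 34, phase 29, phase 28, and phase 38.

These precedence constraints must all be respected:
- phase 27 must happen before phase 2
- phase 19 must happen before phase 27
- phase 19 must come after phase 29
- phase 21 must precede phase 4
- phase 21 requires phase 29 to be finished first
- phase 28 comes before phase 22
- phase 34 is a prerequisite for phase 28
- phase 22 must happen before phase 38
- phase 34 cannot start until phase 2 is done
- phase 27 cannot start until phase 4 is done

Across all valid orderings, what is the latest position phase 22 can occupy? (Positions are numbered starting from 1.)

9

The only phase forced after phase 22 (directly or by a chain) is phase 38.
So at least 1 phase follows phase 22, putting phase 22 no later than position 9. That position is achievable by scheduling everything else first.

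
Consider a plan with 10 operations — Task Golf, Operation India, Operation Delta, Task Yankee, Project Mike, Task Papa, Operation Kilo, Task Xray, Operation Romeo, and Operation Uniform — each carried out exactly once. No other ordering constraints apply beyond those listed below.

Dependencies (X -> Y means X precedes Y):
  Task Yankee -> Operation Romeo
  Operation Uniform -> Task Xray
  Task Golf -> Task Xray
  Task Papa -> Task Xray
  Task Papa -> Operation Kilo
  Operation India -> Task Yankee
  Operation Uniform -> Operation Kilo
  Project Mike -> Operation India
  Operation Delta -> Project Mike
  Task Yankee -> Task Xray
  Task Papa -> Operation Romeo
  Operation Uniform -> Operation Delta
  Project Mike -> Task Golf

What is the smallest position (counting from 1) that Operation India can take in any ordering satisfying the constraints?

The operations that are forced before Operation India, directly or transitively, are Operation Delta, Project Mike, Operation Uniform. That's 3 operations.
So at minimum 3 operations come before Operation India, putting Operation India no earlier than position 4. That position is achievable by scheduling exactly those predecessors first.

4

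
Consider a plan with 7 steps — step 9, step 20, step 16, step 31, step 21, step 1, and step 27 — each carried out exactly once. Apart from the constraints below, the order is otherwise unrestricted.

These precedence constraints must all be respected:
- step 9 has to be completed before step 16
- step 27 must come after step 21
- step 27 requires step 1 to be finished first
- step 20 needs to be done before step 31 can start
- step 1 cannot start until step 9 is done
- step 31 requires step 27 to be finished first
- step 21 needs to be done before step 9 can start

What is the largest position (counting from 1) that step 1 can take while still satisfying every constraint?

5

Every step that must follow step 1 has to come after it. Tracing all chains starting from step 1, those steps are: step 31, step 27 — 2 in total.
With 2 mandatory successors out of 7 steps total, the latest slot for step 1 is 7−2 = 5, and it's reachable by doing all non-successors before step 1.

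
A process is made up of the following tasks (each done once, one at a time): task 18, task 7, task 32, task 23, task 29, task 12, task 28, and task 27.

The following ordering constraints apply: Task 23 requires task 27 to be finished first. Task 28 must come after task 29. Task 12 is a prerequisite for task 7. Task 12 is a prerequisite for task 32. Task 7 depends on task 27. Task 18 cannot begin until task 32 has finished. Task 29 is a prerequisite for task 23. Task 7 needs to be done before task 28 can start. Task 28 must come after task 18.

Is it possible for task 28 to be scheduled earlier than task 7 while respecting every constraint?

Following task 7 → task 28, task 7 must precede task 28 in every valid ordering.
Hence task 28 can never be scheduled before task 7.

No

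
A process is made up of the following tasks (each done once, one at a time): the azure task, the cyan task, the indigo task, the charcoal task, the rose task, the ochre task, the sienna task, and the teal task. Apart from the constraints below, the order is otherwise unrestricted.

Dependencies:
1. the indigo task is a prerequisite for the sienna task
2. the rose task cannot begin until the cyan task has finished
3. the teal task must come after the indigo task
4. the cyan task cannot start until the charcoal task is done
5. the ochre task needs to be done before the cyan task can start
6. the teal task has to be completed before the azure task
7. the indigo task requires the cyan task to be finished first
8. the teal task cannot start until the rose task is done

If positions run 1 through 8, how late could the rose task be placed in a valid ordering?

6

Every task that must follow the rose task has to come after it. Tracing all chains starting from the rose task, those tasks are: the azure task, the teal task — 2 in total.
With 2 mandatory successors out of 8 tasks total, the latest slot for the rose task is 8−2 = 6, and it's reachable by doing all non-successors before the rose task.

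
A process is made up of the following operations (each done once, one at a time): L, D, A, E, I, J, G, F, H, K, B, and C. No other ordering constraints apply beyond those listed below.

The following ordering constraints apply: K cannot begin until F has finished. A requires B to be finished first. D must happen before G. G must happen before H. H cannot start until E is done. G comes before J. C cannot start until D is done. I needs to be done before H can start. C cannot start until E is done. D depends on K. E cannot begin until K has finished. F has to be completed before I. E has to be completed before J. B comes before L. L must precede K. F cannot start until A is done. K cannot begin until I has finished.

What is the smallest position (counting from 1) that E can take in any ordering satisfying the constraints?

Working backwards through the constraints from E, its full set of required predecessors is L, A, I, F, K, B — 6 of them.
With 6 mandatory predecessors, the earliest E can sit is position 6+1 = 7, and placing just those 6 first achieves it.

7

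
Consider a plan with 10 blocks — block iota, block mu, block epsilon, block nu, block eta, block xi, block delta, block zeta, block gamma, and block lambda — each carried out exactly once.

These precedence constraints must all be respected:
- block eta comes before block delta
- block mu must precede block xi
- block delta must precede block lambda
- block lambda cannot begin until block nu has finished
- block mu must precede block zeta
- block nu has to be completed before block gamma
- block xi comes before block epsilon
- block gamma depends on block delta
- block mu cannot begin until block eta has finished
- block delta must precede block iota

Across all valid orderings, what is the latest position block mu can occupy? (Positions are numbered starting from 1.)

7

Every block that must follow block mu has to come after it. Tracing all chains starting from block mu, those blocks are: block epsilon, block xi, block zeta — 3 in total.
With 3 mandatory successors out of 10 blocks total, the latest slot for block mu is 10−3 = 7, and it's reachable by doing all non-successors before block mu.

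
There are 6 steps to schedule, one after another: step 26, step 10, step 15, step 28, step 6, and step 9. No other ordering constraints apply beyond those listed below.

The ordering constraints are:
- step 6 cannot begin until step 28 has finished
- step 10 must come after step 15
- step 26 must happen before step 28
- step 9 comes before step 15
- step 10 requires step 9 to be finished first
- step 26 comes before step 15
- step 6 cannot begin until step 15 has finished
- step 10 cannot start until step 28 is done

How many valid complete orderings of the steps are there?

2 steps have no prerequisites (step 26, step 9), so any of them could come first.
Counting all ways to extend the partial order to a total order gives 10.

10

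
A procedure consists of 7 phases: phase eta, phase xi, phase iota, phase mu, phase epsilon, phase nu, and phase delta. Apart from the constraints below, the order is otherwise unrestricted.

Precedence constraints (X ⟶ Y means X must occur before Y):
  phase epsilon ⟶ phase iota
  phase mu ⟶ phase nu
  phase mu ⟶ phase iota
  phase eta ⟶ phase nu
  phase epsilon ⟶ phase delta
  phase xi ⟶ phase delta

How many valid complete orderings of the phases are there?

4 phases have no prerequisites (phase eta, phase xi, phase mu, phase epsilon), so any of them could come first.
Systematically extending each partial ordering one phase at a time and counting, there are 272 complete orderings.

272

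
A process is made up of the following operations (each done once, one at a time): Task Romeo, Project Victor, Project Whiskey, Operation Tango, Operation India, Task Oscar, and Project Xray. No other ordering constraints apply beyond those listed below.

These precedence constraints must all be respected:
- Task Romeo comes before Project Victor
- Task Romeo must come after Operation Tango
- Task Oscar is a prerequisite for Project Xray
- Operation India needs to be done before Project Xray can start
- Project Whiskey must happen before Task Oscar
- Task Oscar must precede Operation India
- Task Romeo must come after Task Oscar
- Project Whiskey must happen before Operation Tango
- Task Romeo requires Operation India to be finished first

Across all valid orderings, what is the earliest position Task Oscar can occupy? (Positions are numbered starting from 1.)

Working backwards through the constraints from Task Oscar, its only required predecessor is Project Whiskey.
So at minimum 1 operation comes before Task Oscar, putting Task Oscar no earlier than position 2. That position is achievable by scheduling exactly that predecessor first.

2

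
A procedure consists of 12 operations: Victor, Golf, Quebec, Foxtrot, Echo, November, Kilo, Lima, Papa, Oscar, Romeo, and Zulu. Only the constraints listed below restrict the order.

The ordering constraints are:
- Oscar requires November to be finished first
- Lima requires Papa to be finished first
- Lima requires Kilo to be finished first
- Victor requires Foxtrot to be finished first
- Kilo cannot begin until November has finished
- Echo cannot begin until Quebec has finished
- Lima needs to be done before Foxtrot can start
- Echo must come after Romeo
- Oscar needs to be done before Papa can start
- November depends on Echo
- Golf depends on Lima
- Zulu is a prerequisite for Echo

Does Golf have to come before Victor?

No

Golf and Victor are not related by any chain of constraints.
A valid ordering placing Victor before Golf exists, so the answer is no.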